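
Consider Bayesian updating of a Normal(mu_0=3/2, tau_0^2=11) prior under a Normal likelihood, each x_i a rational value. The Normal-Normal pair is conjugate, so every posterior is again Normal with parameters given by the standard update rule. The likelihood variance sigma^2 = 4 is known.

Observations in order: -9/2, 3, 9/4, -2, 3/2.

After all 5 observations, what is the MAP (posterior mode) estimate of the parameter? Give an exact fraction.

35/236

obs 1: x=-9/2 → posterior Normal(-29/10, 44/15)
obs 2: x=3 → posterior Normal(-21/52, 22/13)
obs 3: x=9/4 → posterior Normal(57/148, 44/37)
obs 4: x=-2 → posterior Normal(-31/192, 11/12)
obs 5: x=3/2 → posterior Normal(35/236, 44/59)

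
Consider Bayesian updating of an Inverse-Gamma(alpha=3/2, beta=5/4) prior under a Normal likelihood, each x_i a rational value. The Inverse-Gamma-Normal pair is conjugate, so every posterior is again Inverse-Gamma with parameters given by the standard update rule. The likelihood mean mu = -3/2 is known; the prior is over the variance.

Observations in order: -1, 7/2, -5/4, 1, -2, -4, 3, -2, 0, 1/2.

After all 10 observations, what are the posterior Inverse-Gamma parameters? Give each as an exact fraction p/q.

alpha=13/2, beta=1077/32

obs 1: x=-1 → posterior Inverse-Gamma(2, 11/8)
obs 2: x=7/2 → posterior Inverse-Gamma(5/2, 111/8)
obs 3: x=-5/4 → posterior Inverse-Gamma(3, 445/32)
obs 4: x=1 → posterior Inverse-Gamma(7/2, 545/32)
obs 5: x=-2 → posterior Inverse-Gamma(4, 549/32)
obs 6: x=-4 → posterior Inverse-Gamma(9/2, 649/32)
obs 7: x=3 → posterior Inverse-Gamma(5, 973/32)
obs 8: x=-2 → posterior Inverse-Gamma(11/2, 977/32)
obs 9: x=0 → posterior Inverse-Gamma(6, 1013/32)
obs 10: x=1/2 → posterior Inverse-Gamma(13/2, 1077/32)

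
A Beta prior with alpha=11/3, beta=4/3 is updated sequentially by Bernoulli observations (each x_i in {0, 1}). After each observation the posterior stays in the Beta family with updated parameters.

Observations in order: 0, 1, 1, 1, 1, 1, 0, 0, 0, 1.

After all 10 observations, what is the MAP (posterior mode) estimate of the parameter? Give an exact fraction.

obs 1: x=0 → posterior Beta(11/3, 7/3)
obs 2: x=1 → posterior Beta(14/3, 7/3)
obs 3: x=1 → posterior Beta(17/3, 7/3)
obs 4: x=1 → posterior Beta(20/3, 7/3)
obs 5: x=1 → posterior Beta(23/3, 7/3)
obs 6: x=1 → posterior Beta(26/3, 7/3)
obs 7: x=0 → posterior Beta(26/3, 10/3)
obs 8: x=0 → posterior Beta(26/3, 13/3)
obs 9: x=0 → posterior Beta(26/3, 16/3)
obs 10: x=1 → posterior Beta(29/3, 16/3)

2/3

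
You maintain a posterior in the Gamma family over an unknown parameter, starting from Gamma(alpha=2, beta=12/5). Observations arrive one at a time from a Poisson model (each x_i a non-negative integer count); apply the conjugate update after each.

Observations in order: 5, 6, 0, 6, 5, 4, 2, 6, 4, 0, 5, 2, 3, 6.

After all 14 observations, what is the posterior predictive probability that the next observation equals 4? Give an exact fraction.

obs 1: x=5 → posterior Gamma(7, 17/5)
obs 2: x=6 → posterior Gamma(13, 22/5)
obs 3: x=0 → posterior Gamma(13, 27/5)
obs 4: x=6 → posterior Gamma(19, 32/5)
obs 5: x=5 → posterior Gamma(24, 37/5)
obs 6: x=4 → posterior Gamma(28, 42/5)
obs 7: x=2 → posterior Gamma(30, 47/5)
obs 8: x=6 → posterior Gamma(36, 52/5)
obs 9: x=4 → posterior Gamma(40, 57/5)
obs 10: x=0 → posterior Gamma(40, 62/5)
obs 11: x=5 → posterior Gamma(45, 67/5)
obs 12: x=2 → posterior Gamma(47, 72/5)
obs 13: x=3 → posterior Gamma(50, 77/5)
obs 14: x=6 → posterior Gamma(56, 82/5)

1462814980037641809719834995802830562395869847805998027222325765146597337722272793169662123065065412956614819840000/8105077263547749756472837502123697325894212166160601346016497394069622548881357284047461283582960030347505181195669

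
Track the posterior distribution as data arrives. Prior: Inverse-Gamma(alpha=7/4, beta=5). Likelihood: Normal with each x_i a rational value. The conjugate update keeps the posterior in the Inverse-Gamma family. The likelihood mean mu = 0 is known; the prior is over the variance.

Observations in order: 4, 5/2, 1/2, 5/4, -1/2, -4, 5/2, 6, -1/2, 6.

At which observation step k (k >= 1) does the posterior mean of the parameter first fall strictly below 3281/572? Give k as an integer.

k = 5

obs 1: x=4 → posterior Inverse-Gamma(9/4, 13)
obs 2: x=5/2 → posterior Inverse-Gamma(11/4, 129/8)
obs 3: x=1/2 → posterior Inverse-Gamma(13/4, 65/4)
obs 4: x=5/4 → posterior Inverse-Gamma(15/4, 545/32)
obs 5: x=-1/2 → posterior Inverse-Gamma(17/4, 549/32)
obs 6: x=-4 → posterior Inverse-Gamma(19/4, 805/32)
obs 7: x=5/2 → posterior Inverse-Gamma(21/4, 905/32)
obs 8: x=6 → posterior Inverse-Gamma(23/4, 1481/32)
obs 9: x=-1/2 → posterior Inverse-Gamma(25/4, 1485/32)
obs 10: x=6 → posterior Inverse-Gamma(27/4, 2061/32)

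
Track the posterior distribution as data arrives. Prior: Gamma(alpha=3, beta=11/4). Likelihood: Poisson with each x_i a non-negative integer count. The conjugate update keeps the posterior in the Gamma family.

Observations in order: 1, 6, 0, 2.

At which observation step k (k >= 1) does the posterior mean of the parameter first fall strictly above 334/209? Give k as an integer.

k = 2

obs 1: x=1 → posterior Gamma(4, 15/4)
obs 2: x=6 → posterior Gamma(10, 19/4)
obs 3: x=0 → posterior Gamma(10, 23/4)
obs 4: x=2 → posterior Gamma(12, 27/4)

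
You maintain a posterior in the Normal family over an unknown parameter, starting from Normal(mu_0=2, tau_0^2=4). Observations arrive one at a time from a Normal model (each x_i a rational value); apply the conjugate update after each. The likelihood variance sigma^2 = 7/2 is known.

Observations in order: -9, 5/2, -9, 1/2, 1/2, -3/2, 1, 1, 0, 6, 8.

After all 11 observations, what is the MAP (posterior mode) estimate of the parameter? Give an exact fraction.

14/95

obs 1: x=-9 → posterior Normal(-58/15, 28/15)
obs 2: x=5/2 → posterior Normal(-38/23, 28/23)
obs 3: x=-9 → posterior Normal(-110/31, 28/31)
obs 4: x=1/2 → posterior Normal(-106/39, 28/39)
obs 5: x=1/2 → posterior Normal(-102/47, 28/47)
obs 6: x=-3/2 → posterior Normal(-114/55, 28/55)
obs 7: x=1 → posterior Normal(-106/63, 4/9)
obs 8: x=1 → posterior Normal(-98/71, 28/71)
obs 9: x=0 → posterior Normal(-98/79, 28/79)
obs 10: x=6 → posterior Normal(-50/87, 28/87)
obs 11: x=8 → posterior Normal(14/95, 28/95)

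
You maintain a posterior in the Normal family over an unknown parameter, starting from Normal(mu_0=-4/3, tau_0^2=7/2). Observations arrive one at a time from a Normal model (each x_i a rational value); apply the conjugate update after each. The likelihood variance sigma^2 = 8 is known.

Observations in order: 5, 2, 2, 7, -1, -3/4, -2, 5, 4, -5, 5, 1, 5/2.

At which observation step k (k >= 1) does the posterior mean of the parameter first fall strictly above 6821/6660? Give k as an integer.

obs 1: x=5 → posterior Normal(41/69, 56/23)
obs 2: x=2 → posterior Normal(83/90, 28/15)
obs 3: x=2 → posterior Normal(125/111, 56/37)
obs 4: x=7 → posterior Normal(68/33, 14/11)
obs 5: x=-1 → posterior Normal(251/153, 56/51)
obs 6: x=-3/4 → posterior Normal(941/696, 28/29)
obs 7: x=-2 → posterior Normal(773/780, 56/65)
obs 8: x=5 → posterior Normal(1193/864, 7/9)
obs 9: x=4 → posterior Normal(1529/948, 56/79)
obs 10: x=-5 → posterior Normal(1109/1032, 28/43)
obs 11: x=5 → posterior Normal(1529/1116, 56/93)
obs 12: x=1 → posterior Normal(1613/1200, 14/25)
obs 13: x=5/2 → posterior Normal(1823/1284, 56/107)

k = 3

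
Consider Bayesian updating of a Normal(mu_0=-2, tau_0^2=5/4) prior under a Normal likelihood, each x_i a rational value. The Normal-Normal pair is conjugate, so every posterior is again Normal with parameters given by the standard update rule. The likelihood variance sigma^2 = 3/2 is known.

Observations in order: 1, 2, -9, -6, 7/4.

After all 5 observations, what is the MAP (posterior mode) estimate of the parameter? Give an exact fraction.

obs 1: x=1 → posterior Normal(-7/11, 15/22)
obs 2: x=2 → posterior Normal(3/16, 15/32)
obs 3: x=-9 → posterior Normal(-2, 5/14)
obs 4: x=-6 → posterior Normal(-36/13, 15/52)
obs 5: x=7/4 → posterior Normal(-253/124, 15/62)

-253/124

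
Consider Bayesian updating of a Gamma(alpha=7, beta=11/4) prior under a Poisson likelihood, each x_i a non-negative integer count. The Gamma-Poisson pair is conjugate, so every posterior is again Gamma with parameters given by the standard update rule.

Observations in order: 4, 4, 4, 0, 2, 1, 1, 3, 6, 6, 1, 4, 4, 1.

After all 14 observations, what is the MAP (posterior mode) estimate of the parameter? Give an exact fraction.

188/67

obs 1: x=4 → posterior Gamma(11, 15/4)
obs 2: x=4 → posterior Gamma(15, 19/4)
obs 3: x=4 → posterior Gamma(19, 23/4)
obs 4: x=0 → posterior Gamma(19, 27/4)
obs 5: x=2 → posterior Gamma(21, 31/4)
obs 6: x=1 → posterior Gamma(22, 35/4)
obs 7: x=1 → posterior Gamma(23, 39/4)
obs 8: x=3 → posterior Gamma(26, 43/4)
obs 9: x=6 → posterior Gamma(32, 47/4)
obs 10: x=6 → posterior Gamma(38, 51/4)
obs 11: x=1 → posterior Gamma(39, 55/4)
obs 12: x=4 → posterior Gamma(43, 59/4)
obs 13: x=4 → posterior Gamma(47, 63/4)
obs 14: x=1 → posterior Gamma(48, 67/4)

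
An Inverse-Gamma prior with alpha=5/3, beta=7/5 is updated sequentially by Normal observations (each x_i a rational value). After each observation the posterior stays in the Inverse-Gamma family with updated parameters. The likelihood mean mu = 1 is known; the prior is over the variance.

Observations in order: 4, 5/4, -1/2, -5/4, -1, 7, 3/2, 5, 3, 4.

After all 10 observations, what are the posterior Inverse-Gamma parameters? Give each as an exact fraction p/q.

obs 1: x=4 → posterior Inverse-Gamma(13/6, 59/10)
obs 2: x=5/4 → posterior Inverse-Gamma(8/3, 949/160)
obs 3: x=-1/2 → posterior Inverse-Gamma(19/6, 1129/160)
obs 4: x=-5/4 → posterior Inverse-Gamma(11/3, 767/80)
obs 5: x=-1 → posterior Inverse-Gamma(25/6, 927/80)
obs 6: x=7 → posterior Inverse-Gamma(14/3, 2367/80)
obs 7: x=3/2 → posterior Inverse-Gamma(31/6, 2377/80)
obs 8: x=5 → posterior Inverse-Gamma(17/3, 3017/80)
obs 9: x=3 → posterior Inverse-Gamma(37/6, 3177/80)
obs 10: x=4 → posterior Inverse-Gamma(20/3, 3537/80)

alpha=20/3, beta=3537/80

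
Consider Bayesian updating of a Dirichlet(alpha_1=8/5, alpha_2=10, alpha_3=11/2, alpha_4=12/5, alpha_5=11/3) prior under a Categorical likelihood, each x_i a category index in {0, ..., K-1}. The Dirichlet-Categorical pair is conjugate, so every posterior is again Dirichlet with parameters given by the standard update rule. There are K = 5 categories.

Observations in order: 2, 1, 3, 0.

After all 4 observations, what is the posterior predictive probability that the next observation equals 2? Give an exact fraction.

obs 1: x=2 → posterior Dirichlet(8/5, 10, 13/2, 12/5, 11/3)
obs 2: x=1 → posterior Dirichlet(8/5, 11, 13/2, 12/5, 11/3)
obs 3: x=3 → posterior Dirichlet(8/5, 11, 13/2, 17/5, 11/3)
obs 4: x=0 → posterior Dirichlet(13/5, 11, 13/2, 17/5, 11/3)

39/163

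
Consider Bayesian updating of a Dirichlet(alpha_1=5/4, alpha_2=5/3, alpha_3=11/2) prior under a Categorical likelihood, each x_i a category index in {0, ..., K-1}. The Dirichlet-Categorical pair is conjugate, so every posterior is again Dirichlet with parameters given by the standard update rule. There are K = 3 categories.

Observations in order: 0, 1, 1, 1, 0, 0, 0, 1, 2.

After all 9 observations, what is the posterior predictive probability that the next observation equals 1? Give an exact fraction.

68/209

obs 1: x=0 → posterior Dirichlet(9/4, 5/3, 11/2)
obs 2: x=1 → posterior Dirichlet(9/4, 8/3, 11/2)
obs 3: x=1 → posterior Dirichlet(9/4, 11/3, 11/2)
obs 4: x=1 → posterior Dirichlet(9/4, 14/3, 11/2)
obs 5: x=0 → posterior Dirichlet(13/4, 14/3, 11/2)
obs 6: x=0 → posterior Dirichlet(17/4, 14/3, 11/2)
obs 7: x=0 → posterior Dirichlet(21/4, 14/3, 11/2)
obs 8: x=1 → posterior Dirichlet(21/4, 17/3, 11/2)
obs 9: x=2 → posterior Dirichlet(21/4, 17/3, 13/2)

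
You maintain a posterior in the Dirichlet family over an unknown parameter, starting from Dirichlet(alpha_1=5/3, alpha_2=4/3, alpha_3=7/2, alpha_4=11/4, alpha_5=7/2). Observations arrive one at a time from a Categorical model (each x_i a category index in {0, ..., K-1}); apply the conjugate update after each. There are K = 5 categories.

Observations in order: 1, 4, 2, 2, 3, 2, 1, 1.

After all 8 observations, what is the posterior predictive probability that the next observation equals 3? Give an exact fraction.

15/83

obs 1: x=1 → posterior Dirichlet(5/3, 7/3, 7/2, 11/4, 7/2)
obs 2: x=4 → posterior Dirichlet(5/3, 7/3, 7/2, 11/4, 9/2)
obs 3: x=2 → posterior Dirichlet(5/3, 7/3, 9/2, 11/4, 9/2)
obs 4: x=2 → posterior Dirichlet(5/3, 7/3, 11/2, 11/4, 9/2)
obs 5: x=3 → posterior Dirichlet(5/3, 7/3, 11/2, 15/4, 9/2)
obs 6: x=2 → posterior Dirichlet(5/3, 7/3, 13/2, 15/4, 9/2)
obs 7: x=1 → posterior Dirichlet(5/3, 10/3, 13/2, 15/4, 9/2)
obs 8: x=1 → posterior Dirichlet(5/3, 13/3, 13/2, 15/4, 9/2)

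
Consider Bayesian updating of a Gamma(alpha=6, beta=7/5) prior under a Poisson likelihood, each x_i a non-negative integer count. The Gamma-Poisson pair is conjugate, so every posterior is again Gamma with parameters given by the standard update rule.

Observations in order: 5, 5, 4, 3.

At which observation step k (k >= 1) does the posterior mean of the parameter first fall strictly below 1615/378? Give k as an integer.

obs 1: x=5 → posterior Gamma(11, 12/5)
obs 2: x=5 → posterior Gamma(16, 17/5)
obs 3: x=4 → posterior Gamma(20, 22/5)
obs 4: x=3 → posterior Gamma(23, 27/5)

k = 4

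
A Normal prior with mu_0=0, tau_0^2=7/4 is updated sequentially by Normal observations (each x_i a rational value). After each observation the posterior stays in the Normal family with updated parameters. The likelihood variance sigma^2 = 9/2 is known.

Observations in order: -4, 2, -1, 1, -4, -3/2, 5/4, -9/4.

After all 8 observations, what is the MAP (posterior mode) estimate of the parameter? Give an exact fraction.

obs 1: x=-4 → posterior Normal(-28/25, 63/50)
obs 2: x=2 → posterior Normal(-7/16, 63/64)
obs 3: x=-1 → posterior Normal(-7/13, 21/26)
obs 4: x=1 → posterior Normal(-7/23, 63/92)
obs 5: x=-4 → posterior Normal(-42/53, 63/106)
obs 6: x=-3/2 → posterior Normal(-7/8, 21/40)
obs 7: x=5/4 → posterior Normal(-175/268, 63/134)
obs 8: x=-9/4 → posterior Normal(-119/148, 63/148)

-119/148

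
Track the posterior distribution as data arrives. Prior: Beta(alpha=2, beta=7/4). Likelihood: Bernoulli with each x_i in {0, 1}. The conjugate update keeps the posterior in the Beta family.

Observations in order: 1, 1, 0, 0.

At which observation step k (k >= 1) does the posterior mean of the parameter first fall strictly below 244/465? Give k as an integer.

k = 4

obs 1: x=1 → posterior Beta(3, 7/4)
obs 2: x=1 → posterior Beta(4, 7/4)
obs 3: x=0 → posterior Beta(4, 11/4)
obs 4: x=0 → posterior Beta(4, 15/4)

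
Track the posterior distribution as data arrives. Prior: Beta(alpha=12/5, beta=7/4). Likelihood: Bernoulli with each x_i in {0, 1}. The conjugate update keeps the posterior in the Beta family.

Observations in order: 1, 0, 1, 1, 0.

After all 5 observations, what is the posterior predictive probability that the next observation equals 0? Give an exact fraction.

obs 1: x=1 → posterior Beta(17/5, 7/4)
obs 2: x=0 → posterior Beta(17/5, 11/4)
obs 3: x=1 → posterior Beta(22/5, 11/4)
obs 4: x=1 → posterior Beta(27/5, 11/4)
obs 5: x=0 → posterior Beta(27/5, 15/4)

25/61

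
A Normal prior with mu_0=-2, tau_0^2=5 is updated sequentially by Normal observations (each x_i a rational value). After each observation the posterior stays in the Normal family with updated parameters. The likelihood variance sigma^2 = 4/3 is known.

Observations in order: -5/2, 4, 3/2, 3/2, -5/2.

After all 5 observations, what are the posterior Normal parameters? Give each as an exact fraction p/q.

mu_0=22/79, tau_0^2=20/79

obs 1: x=-5/2 → posterior Normal(-91/38, 20/19)
obs 2: x=4 → posterior Normal(29/68, 10/17)
obs 3: x=3/2 → posterior Normal(37/49, 20/49)
obs 4: x=3/2 → posterior Normal(119/128, 5/16)
obs 5: x=-5/2 → posterior Normal(22/79, 20/79)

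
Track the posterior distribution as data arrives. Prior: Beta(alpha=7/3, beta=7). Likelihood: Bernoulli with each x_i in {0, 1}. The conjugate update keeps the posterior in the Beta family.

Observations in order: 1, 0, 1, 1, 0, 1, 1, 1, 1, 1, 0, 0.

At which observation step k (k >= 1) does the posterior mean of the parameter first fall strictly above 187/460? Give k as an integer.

k = 6

obs 1: x=1 → posterior Beta(10/3, 7)
obs 2: x=0 → posterior Beta(10/3, 8)
obs 3: x=1 → posterior Beta(13/3, 8)
obs 4: x=1 → posterior Beta(16/3, 8)
obs 5: x=0 → posterior Beta(16/3, 9)
obs 6: x=1 → posterior Beta(19/3, 9)
obs 7: x=1 → posterior Beta(22/3, 9)
obs 8: x=1 → posterior Beta(25/3, 9)
obs 9: x=1 → posterior Beta(28/3, 9)
obs 10: x=1 → posterior Beta(31/3, 9)
obs 11: x=0 → posterior Beta(31/3, 10)
obs 12: x=0 → posterior Beta(31/3, 11)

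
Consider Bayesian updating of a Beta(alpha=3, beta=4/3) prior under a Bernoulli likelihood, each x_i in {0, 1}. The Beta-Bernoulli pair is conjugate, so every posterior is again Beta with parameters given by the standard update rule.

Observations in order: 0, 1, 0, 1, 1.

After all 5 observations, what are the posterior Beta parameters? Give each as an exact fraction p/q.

obs 1: x=0 → posterior Beta(3, 7/3)
obs 2: x=1 → posterior Beta(4, 7/3)
obs 3: x=0 → posterior Beta(4, 10/3)
obs 4: x=1 → posterior Beta(5, 10/3)
obs 5: x=1 → posterior Beta(6, 10/3)

alpha=6, beta=10/3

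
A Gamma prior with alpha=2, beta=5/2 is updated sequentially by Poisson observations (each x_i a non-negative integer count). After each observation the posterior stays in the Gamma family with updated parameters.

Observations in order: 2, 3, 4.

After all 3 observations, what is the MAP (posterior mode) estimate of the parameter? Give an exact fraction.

20/11

obs 1: x=2 → posterior Gamma(4, 7/2)
obs 2: x=3 → posterior Gamma(7, 9/2)
obs 3: x=4 → posterior Gamma(11, 11/2)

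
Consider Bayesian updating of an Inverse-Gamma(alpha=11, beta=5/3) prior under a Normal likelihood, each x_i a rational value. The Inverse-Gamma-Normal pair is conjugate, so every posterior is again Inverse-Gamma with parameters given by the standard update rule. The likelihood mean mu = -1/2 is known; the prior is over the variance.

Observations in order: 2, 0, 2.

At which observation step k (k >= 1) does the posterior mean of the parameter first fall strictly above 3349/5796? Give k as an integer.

obs 1: x=2 → posterior Inverse-Gamma(23/2, 115/24)
obs 2: x=0 → posterior Inverse-Gamma(12, 59/12)
obs 3: x=2 → posterior Inverse-Gamma(25/2, 193/24)

k = 3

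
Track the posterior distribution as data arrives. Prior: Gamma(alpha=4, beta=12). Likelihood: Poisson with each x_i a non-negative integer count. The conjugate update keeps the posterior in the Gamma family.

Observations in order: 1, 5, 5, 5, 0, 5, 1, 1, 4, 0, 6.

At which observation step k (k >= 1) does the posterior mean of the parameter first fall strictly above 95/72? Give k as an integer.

obs 1: x=1 → posterior Gamma(5, 13)
obs 2: x=5 → posterior Gamma(10, 14)
obs 3: x=5 → posterior Gamma(15, 15)
obs 4: x=5 → posterior Gamma(20, 16)
obs 5: x=0 → posterior Gamma(20, 17)
obs 6: x=5 → posterior Gamma(25, 18)
obs 7: x=1 → posterior Gamma(26, 19)
obs 8: x=1 → posterior Gamma(27, 20)
obs 9: x=4 → posterior Gamma(31, 21)
obs 10: x=0 → posterior Gamma(31, 22)
obs 11: x=6 → posterior Gamma(37, 23)

k = 6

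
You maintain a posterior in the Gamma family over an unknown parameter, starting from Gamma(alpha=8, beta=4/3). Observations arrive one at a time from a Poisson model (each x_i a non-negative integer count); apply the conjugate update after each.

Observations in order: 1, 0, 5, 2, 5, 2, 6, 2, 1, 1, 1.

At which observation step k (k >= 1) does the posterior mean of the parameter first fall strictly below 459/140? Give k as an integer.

obs 1: x=1 → posterior Gamma(9, 7/3)
obs 2: x=0 → posterior Gamma(9, 10/3)
obs 3: x=5 → posterior Gamma(14, 13/3)
obs 4: x=2 → posterior Gamma(16, 16/3)
obs 5: x=5 → posterior Gamma(21, 19/3)
obs 6: x=2 → posterior Gamma(23, 22/3)
obs 7: x=6 → posterior Gamma(29, 25/3)
obs 8: x=2 → posterior Gamma(31, 28/3)
obs 9: x=1 → posterior Gamma(32, 31/3)
obs 10: x=1 → posterior Gamma(33, 34/3)
obs 11: x=1 → posterior Gamma(34, 37/3)

k = 2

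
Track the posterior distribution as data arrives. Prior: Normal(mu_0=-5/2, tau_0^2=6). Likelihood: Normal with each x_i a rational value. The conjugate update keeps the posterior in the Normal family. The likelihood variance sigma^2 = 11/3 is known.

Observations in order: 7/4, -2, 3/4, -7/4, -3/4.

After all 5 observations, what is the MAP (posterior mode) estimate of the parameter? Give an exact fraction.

obs 1: x=7/4 → posterior Normal(4/29, 66/29)
obs 2: x=-2 → posterior Normal(-32/47, 66/47)
obs 3: x=3/4 → posterior Normal(-37/130, 66/65)
obs 4: x=-7/4 → posterior Normal(-50/83, 66/83)
obs 5: x=-3/4 → posterior Normal(-127/202, 66/101)

-127/202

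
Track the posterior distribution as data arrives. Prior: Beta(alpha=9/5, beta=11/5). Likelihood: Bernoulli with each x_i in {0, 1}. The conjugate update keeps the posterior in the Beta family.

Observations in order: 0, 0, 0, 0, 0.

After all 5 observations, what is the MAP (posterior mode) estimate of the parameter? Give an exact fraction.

4/35

obs 1: x=0 → posterior Beta(9/5, 16/5)
obs 2: x=0 → posterior Beta(9/5, 21/5)
obs 3: x=0 → posterior Beta(9/5, 26/5)
obs 4: x=0 → posterior Beta(9/5, 31/5)
obs 5: x=0 → posterior Beta(9/5, 36/5)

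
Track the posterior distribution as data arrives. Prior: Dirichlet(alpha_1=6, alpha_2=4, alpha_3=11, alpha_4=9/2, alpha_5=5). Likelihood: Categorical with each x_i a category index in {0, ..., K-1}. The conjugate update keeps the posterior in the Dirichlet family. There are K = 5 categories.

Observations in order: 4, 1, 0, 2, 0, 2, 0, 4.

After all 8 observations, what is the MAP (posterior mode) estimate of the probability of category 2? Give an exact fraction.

24/67

obs 1: x=4 → posterior Dirichlet(6, 4, 11, 9/2, 6)
obs 2: x=1 → posterior Dirichlet(6, 5, 11, 9/2, 6)
obs 3: x=0 → posterior Dirichlet(7, 5, 11, 9/2, 6)
obs 4: x=2 → posterior Dirichlet(7, 5, 12, 9/2, 6)
obs 5: x=0 → posterior Dirichlet(8, 5, 12, 9/2, 6)
obs 6: x=2 → posterior Dirichlet(8, 5, 13, 9/2, 6)
obs 7: x=0 → posterior Dirichlet(9, 5, 13, 9/2, 6)
obs 8: x=4 → posterior Dirichlet(9, 5, 13, 9/2, 7)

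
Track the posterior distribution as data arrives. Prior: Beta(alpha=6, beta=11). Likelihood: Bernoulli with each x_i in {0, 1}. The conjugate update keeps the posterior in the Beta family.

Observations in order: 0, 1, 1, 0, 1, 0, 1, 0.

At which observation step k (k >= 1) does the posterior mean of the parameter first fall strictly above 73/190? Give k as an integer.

obs 1: x=0 → posterior Beta(6, 12)
obs 2: x=1 → posterior Beta(7, 12)
obs 3: x=1 → posterior Beta(8, 12)
obs 4: x=0 → posterior Beta(8, 13)
obs 5: x=1 → posterior Beta(9, 13)
obs 6: x=0 → posterior Beta(9, 14)
obs 7: x=1 → posterior Beta(10, 14)
obs 8: x=0 → posterior Beta(10, 15)

k = 3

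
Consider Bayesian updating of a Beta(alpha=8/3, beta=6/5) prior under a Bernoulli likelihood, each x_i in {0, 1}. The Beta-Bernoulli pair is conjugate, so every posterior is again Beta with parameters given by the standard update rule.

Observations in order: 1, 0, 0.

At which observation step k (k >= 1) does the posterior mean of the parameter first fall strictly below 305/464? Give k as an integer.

obs 1: x=1 → posterior Beta(11/3, 6/5)
obs 2: x=0 → posterior Beta(11/3, 11/5)
obs 3: x=0 → posterior Beta(11/3, 16/5)

k = 2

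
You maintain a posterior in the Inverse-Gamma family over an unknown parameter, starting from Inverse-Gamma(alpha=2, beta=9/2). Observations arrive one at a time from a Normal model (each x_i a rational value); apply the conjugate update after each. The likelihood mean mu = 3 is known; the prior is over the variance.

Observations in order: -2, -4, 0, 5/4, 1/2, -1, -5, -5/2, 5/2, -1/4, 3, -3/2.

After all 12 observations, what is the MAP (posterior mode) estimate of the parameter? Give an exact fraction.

obs 1: x=-2 → posterior Inverse-Gamma(5/2, 17)
obs 2: x=-4 → posterior Inverse-Gamma(3, 83/2)
obs 3: x=0 → posterior Inverse-Gamma(7/2, 46)
obs 4: x=5/4 → posterior Inverse-Gamma(4, 1521/32)
obs 5: x=1/2 → posterior Inverse-Gamma(9/2, 1621/32)
obs 6: x=-1 → posterior Inverse-Gamma(5, 1877/32)
obs 7: x=-5 → posterior Inverse-Gamma(11/2, 2901/32)
obs 8: x=-5/2 → posterior Inverse-Gamma(6, 3385/32)
obs 9: x=5/2 → posterior Inverse-Gamma(13/2, 3389/32)
obs 10: x=-1/4 → posterior Inverse-Gamma(7, 1779/16)
obs 11: x=3 → posterior Inverse-Gamma(15/2, 1779/16)
obs 12: x=-3/2 → posterior Inverse-Gamma(8, 1941/16)

647/48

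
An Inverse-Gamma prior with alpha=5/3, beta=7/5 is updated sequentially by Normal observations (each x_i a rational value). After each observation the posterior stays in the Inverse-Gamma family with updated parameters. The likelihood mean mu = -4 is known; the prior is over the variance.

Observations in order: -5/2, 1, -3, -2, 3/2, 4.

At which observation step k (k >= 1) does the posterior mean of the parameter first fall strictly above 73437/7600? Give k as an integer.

k = 5

obs 1: x=-5/2 → posterior Inverse-Gamma(13/6, 101/40)
obs 2: x=1 → posterior Inverse-Gamma(8/3, 601/40)
obs 3: x=-3 → posterior Inverse-Gamma(19/6, 621/40)
obs 4: x=-2 → posterior Inverse-Gamma(11/3, 701/40)
obs 5: x=3/2 → posterior Inverse-Gamma(25/6, 653/20)
obs 6: x=4 → posterior Inverse-Gamma(14/3, 1293/20)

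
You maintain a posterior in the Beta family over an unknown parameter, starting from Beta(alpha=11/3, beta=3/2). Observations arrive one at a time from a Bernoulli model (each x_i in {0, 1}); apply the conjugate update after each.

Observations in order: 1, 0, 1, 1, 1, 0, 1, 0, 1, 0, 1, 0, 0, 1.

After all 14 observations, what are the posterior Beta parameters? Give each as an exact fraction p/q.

alpha=35/3, beta=15/2

obs 1: x=1 → posterior Beta(14/3, 3/2)
obs 2: x=0 → posterior Beta(14/3, 5/2)
obs 3: x=1 → posterior Beta(17/3, 5/2)
obs 4: x=1 → posterior Beta(20/3, 5/2)
obs 5: x=1 → posterior Beta(23/3, 5/2)
obs 6: x=0 → posterior Beta(23/3, 7/2)
obs 7: x=1 → posterior Beta(26/3, 7/2)
obs 8: x=0 → posterior Beta(26/3, 9/2)
obs 9: x=1 → posterior Beta(29/3, 9/2)
obs 10: x=0 → posterior Beta(29/3, 11/2)
obs 11: x=1 → posterior Beta(32/3, 11/2)
obs 12: x=0 → posterior Beta(32/3, 13/2)
obs 13: x=0 → posterior Beta(32/3, 15/2)
obs 14: x=1 → posterior Beta(35/3, 15/2)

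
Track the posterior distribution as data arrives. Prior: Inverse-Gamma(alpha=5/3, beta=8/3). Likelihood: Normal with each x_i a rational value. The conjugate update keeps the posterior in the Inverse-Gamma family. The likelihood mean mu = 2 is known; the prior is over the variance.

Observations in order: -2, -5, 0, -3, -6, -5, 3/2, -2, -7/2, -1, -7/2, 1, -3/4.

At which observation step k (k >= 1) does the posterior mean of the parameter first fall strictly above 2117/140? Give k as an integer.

obs 1: x=-2 → posterior Inverse-Gamma(13/6, 32/3)
obs 2: x=-5 → posterior Inverse-Gamma(8/3, 211/6)
obs 3: x=0 → posterior Inverse-Gamma(19/6, 223/6)
obs 4: x=-3 → posterior Inverse-Gamma(11/3, 149/3)
obs 5: x=-6 → posterior Inverse-Gamma(25/6, 245/3)
obs 6: x=-5 → posterior Inverse-Gamma(14/3, 637/6)
obs 7: x=3/2 → posterior Inverse-Gamma(31/6, 2551/24)
obs 8: x=-2 → posterior Inverse-Gamma(17/3, 2743/24)
obs 9: x=-7/2 → posterior Inverse-Gamma(37/6, 1553/12)
obs 10: x=-1 → posterior Inverse-Gamma(20/3, 1607/12)
obs 11: x=-7/2 → posterior Inverse-Gamma(43/6, 3577/24)
obs 12: x=1 → posterior Inverse-Gamma(23/3, 3589/24)
obs 13: x=-3/4 → posterior Inverse-Gamma(49/6, 14719/96)

k = 2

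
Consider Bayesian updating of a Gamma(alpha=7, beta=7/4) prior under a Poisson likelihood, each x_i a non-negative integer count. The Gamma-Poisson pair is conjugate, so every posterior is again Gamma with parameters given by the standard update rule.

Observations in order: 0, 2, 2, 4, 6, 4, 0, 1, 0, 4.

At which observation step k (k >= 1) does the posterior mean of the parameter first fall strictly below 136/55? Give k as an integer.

obs 1: x=0 → posterior Gamma(7, 11/4)
obs 2: x=2 → posterior Gamma(9, 15/4)
obs 3: x=2 → posterior Gamma(11, 19/4)
obs 4: x=4 → posterior Gamma(15, 23/4)
obs 5: x=6 → posterior Gamma(21, 27/4)
obs 6: x=4 → posterior Gamma(25, 31/4)
obs 7: x=0 → posterior Gamma(25, 35/4)
obs 8: x=1 → posterior Gamma(26, 39/4)
obs 9: x=0 → posterior Gamma(26, 43/4)
obs 10: x=4 → posterior Gamma(30, 47/4)

k = 2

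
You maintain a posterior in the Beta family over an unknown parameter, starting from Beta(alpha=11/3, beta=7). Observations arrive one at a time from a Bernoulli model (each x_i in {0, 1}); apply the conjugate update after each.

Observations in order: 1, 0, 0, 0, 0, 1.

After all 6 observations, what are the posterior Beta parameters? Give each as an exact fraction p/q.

alpha=17/3, beta=11

obs 1: x=1 → posterior Beta(14/3, 7)
obs 2: x=0 → posterior Beta(14/3, 8)
obs 3: x=0 → posterior Beta(14/3, 9)
obs 4: x=0 → posterior Beta(14/3, 10)
obs 5: x=0 → posterior Beta(14/3, 11)
obs 6: x=1 → posterior Beta(17/3, 11)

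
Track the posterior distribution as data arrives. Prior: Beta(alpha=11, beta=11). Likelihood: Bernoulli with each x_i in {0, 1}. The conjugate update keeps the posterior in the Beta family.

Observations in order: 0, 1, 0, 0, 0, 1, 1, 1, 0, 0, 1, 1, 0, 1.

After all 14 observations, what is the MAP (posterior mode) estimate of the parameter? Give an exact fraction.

1/2

obs 1: x=0 → posterior Beta(11, 12)
obs 2: x=1 → posterior Beta(12, 12)
obs 3: x=0 → posterior Beta(12, 13)
obs 4: x=0 → posterior Beta(12, 14)
obs 5: x=0 → posterior Beta(12, 15)
obs 6: x=1 → posterior Beta(13, 15)
obs 7: x=1 → posterior Beta(14, 15)
obs 8: x=1 → posterior Beta(15, 15)
obs 9: x=0 → posterior Beta(15, 16)
obs 10: x=0 → posterior Beta(15, 17)
obs 11: x=1 → posterior Beta(16, 17)
obs 12: x=1 → posterior Beta(17, 17)
obs 13: x=0 → posterior Beta(17, 18)
obs 14: x=1 → posterior Beta(18, 18)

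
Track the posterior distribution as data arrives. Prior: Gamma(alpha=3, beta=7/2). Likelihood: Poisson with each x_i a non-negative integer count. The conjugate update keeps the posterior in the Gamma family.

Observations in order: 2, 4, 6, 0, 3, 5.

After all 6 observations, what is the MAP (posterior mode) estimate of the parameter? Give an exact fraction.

obs 1: x=2 → posterior Gamma(5, 9/2)
obs 2: x=4 → posterior Gamma(9, 11/2)
obs 3: x=6 → posterior Gamma(15, 13/2)
obs 4: x=0 → posterior Gamma(15, 15/2)
obs 5: x=3 → posterior Gamma(18, 17/2)
obs 6: x=5 → posterior Gamma(23, 19/2)

44/19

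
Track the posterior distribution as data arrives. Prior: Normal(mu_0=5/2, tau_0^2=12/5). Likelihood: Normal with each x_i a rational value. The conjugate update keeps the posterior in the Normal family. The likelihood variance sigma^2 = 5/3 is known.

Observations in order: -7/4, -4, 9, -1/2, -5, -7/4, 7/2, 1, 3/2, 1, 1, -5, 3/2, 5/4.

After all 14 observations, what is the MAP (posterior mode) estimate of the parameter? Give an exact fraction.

obs 1: x=-7/4 → posterior Normal(-1/122, 60/61)
obs 2: x=-4 → posterior Normal(-289/194, 60/97)
obs 3: x=9 → posterior Normal(359/266, 60/133)
obs 4: x=-1/2 → posterior Normal(323/338, 60/169)
obs 5: x=-5 → posterior Normal(-37/410, 12/41)
obs 6: x=-7/4 → posterior Normal(-163/482, 60/241)
obs 7: x=7/2 → posterior Normal(89/554, 60/277)
obs 8: x=1 → posterior Normal(161/626, 60/313)
obs 9: x=3/2 → posterior Normal(269/698, 60/349)
obs 10: x=1 → posterior Normal(31/70, 12/77)
obs 11: x=1 → posterior Normal(413/842, 60/421)
obs 12: x=-5 → posterior Normal(53/914, 60/457)
obs 13: x=3/2 → posterior Normal(161/986, 60/493)
obs 14: x=5/4 → posterior Normal(251/1058, 60/529)

251/1058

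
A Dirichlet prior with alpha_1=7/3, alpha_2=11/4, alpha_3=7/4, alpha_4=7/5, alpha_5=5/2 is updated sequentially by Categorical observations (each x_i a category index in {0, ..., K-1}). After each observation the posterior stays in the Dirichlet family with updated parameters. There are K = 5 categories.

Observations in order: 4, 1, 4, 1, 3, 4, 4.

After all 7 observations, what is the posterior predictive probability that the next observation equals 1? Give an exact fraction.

obs 1: x=4 → posterior Dirichlet(7/3, 11/4, 7/4, 7/5, 7/2)
obs 2: x=1 → posterior Dirichlet(7/3, 15/4, 7/4, 7/5, 7/2)
obs 3: x=4 → posterior Dirichlet(7/3, 15/4, 7/4, 7/5, 9/2)
obs 4: x=1 → posterior Dirichlet(7/3, 19/4, 7/4, 7/5, 9/2)
obs 5: x=3 → posterior Dirichlet(7/3, 19/4, 7/4, 12/5, 9/2)
obs 6: x=4 → posterior Dirichlet(7/3, 19/4, 7/4, 12/5, 11/2)
obs 7: x=4 → posterior Dirichlet(7/3, 19/4, 7/4, 12/5, 13/2)

15/56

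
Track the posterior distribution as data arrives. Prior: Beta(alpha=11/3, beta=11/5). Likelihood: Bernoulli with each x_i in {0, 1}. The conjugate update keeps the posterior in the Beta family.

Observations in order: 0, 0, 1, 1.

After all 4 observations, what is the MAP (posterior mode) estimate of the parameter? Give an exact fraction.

35/59

obs 1: x=0 → posterior Beta(11/3, 16/5)
obs 2: x=0 → posterior Beta(11/3, 21/5)
obs 3: x=1 → posterior Beta(14/3, 21/5)
obs 4: x=1 → posterior Beta(17/3, 21/5)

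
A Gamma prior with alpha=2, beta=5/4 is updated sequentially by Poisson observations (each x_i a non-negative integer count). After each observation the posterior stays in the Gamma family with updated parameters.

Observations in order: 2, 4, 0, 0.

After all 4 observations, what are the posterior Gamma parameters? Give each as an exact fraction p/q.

obs 1: x=2 → posterior Gamma(4, 9/4)
obs 2: x=4 → posterior Gamma(8, 13/4)
obs 3: x=0 → posterior Gamma(8, 17/4)
obs 4: x=0 → posterior Gamma(8, 21/4)

alpha=8, beta=21/4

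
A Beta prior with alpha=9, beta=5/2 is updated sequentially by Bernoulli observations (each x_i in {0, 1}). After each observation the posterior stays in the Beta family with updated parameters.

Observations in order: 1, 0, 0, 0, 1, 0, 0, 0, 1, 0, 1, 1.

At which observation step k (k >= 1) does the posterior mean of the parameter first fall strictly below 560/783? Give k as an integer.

k = 3

obs 1: x=1 → posterior Beta(10, 5/2)
obs 2: x=0 → posterior Beta(10, 7/2)
obs 3: x=0 → posterior Beta(10, 9/2)
obs 4: x=0 → posterior Beta(10, 11/2)
obs 5: x=1 → posterior Beta(11, 11/2)
obs 6: x=0 → posterior Beta(11, 13/2)
obs 7: x=0 → posterior Beta(11, 15/2)
obs 8: x=0 → posterior Beta(11, 17/2)
obs 9: x=1 → posterior Beta(12, 17/2)
obs 10: x=0 → posterior Beta(12, 19/2)
obs 11: x=1 → posterior Beta(13, 19/2)
obs 12: x=1 → posterior Beta(14, 19/2)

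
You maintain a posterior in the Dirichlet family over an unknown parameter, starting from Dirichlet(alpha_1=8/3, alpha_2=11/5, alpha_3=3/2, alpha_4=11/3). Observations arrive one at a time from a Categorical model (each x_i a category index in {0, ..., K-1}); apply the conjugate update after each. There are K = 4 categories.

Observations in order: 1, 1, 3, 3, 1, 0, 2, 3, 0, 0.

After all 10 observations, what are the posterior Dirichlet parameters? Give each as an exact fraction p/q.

obs 1: x=1 → posterior Dirichlet(8/3, 16/5, 3/2, 11/3)
obs 2: x=1 → posterior Dirichlet(8/3, 21/5, 3/2, 11/3)
obs 3: x=3 → posterior Dirichlet(8/3, 21/5, 3/2, 14/3)
obs 4: x=3 → posterior Dirichlet(8/3, 21/5, 3/2, 17/3)
obs 5: x=1 → posterior Dirichlet(8/3, 26/5, 3/2, 17/3)
obs 6: x=0 → posterior Dirichlet(11/3, 26/5, 3/2, 17/3)
obs 7: x=2 → posterior Dirichlet(11/3, 26/5, 5/2, 17/3)
obs 8: x=3 → posterior Dirichlet(11/3, 26/5, 5/2, 20/3)
obs 9: x=0 → posterior Dirichlet(14/3, 26/5, 5/2, 20/3)
obs 10: x=0 → posterior Dirichlet(17/3, 26/5, 5/2, 20/3)

alpha_1=17/3, alpha_2=26/5, alpha_3=5/2, alpha_4=20/3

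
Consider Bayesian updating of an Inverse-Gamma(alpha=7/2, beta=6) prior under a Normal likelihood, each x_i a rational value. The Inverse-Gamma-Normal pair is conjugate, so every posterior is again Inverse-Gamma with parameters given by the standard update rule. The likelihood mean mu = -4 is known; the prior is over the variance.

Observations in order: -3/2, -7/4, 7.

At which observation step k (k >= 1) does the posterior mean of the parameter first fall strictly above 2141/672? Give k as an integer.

obs 1: x=-3/2 → posterior Inverse-Gamma(4, 73/8)
obs 2: x=-7/4 → posterior Inverse-Gamma(9/2, 373/32)
obs 3: x=7 → posterior Inverse-Gamma(5, 2309/32)

k = 2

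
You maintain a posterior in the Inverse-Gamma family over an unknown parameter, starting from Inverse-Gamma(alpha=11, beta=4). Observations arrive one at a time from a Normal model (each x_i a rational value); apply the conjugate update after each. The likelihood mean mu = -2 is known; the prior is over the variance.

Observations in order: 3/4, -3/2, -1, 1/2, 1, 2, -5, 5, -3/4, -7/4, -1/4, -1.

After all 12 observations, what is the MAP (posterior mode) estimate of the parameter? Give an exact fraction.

obs 1: x=3/4 → posterior Inverse-Gamma(23/2, 249/32)
obs 2: x=-3/2 → posterior Inverse-Gamma(12, 253/32)
obs 3: x=-1 → posterior Inverse-Gamma(25/2, 269/32)
obs 4: x=1/2 → posterior Inverse-Gamma(13, 369/32)
obs 5: x=1 → posterior Inverse-Gamma(27/2, 513/32)
obs 6: x=2 → posterior Inverse-Gamma(14, 769/32)
obs 7: x=-5 → posterior Inverse-Gamma(29/2, 913/32)
obs 8: x=5 → posterior Inverse-Gamma(15, 1697/32)
obs 9: x=-3/4 → posterior Inverse-Gamma(31/2, 861/16)
obs 10: x=-7/4 → posterior Inverse-Gamma(16, 1723/32)
obs 11: x=-1/4 → posterior Inverse-Gamma(33/2, 443/8)
obs 12: x=-1 → posterior Inverse-Gamma(17, 447/8)

149/48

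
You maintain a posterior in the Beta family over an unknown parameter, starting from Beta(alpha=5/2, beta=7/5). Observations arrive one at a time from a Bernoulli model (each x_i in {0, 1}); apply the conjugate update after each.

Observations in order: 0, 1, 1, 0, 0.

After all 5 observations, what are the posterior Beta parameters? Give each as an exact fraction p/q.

obs 1: x=0 → posterior Beta(5/2, 12/5)
obs 2: x=1 → posterior Beta(7/2, 12/5)
obs 3: x=1 → posterior Beta(9/2, 12/5)
obs 4: x=0 → posterior Beta(9/2, 17/5)
obs 5: x=0 → posterior Beta(9/2, 22/5)

alpha=9/2, beta=22/5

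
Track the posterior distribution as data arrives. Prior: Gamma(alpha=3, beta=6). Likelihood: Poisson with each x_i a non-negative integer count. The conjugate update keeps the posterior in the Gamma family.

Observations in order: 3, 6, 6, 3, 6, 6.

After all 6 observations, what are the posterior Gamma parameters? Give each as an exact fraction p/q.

alpha=33, beta=12

obs 1: x=3 → posterior Gamma(6, 7)
obs 2: x=6 → posterior Gamma(12, 8)
obs 3: x=6 → posterior Gamma(18, 9)
obs 4: x=3 → posterior Gamma(21, 10)
obs 5: x=6 → posterior Gamma(27, 11)
obs 6: x=6 → posterior Gamma(33, 12)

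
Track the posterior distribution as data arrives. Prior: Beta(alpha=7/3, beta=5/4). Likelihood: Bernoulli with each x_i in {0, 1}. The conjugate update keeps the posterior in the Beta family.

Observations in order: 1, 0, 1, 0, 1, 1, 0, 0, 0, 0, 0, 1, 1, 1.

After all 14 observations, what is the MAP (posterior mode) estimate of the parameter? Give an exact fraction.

obs 1: x=1 → posterior Beta(10/3, 5/4)
obs 2: x=0 → posterior Beta(10/3, 9/4)
obs 3: x=1 → posterior Beta(13/3, 9/4)
obs 4: x=0 → posterior Beta(13/3, 13/4)
obs 5: x=1 → posterior Beta(16/3, 13/4)
obs 6: x=1 → posterior Beta(19/3, 13/4)
obs 7: x=0 → posterior Beta(19/3, 17/4)
obs 8: x=0 → posterior Beta(19/3, 21/4)
obs 9: x=0 → posterior Beta(19/3, 25/4)
obs 10: x=0 → posterior Beta(19/3, 29/4)
obs 11: x=0 → posterior Beta(19/3, 33/4)
obs 12: x=1 → posterior Beta(22/3, 33/4)
obs 13: x=1 → posterior Beta(25/3, 33/4)
obs 14: x=1 → posterior Beta(28/3, 33/4)

100/187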